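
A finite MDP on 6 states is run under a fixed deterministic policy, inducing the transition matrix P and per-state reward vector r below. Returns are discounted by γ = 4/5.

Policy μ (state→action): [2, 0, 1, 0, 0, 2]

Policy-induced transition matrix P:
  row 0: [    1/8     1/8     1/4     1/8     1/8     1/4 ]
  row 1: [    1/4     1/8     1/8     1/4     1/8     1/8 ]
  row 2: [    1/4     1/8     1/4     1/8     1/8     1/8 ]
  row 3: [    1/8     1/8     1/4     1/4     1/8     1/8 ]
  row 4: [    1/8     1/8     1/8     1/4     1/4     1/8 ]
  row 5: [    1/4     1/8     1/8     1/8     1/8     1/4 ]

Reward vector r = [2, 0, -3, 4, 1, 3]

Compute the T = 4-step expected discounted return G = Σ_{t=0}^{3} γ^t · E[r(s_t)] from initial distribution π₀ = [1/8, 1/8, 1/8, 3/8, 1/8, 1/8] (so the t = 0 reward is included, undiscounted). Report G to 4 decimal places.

t=0: π = [0.1250, 0.1250, 0.1250, 0.3750, 0.1250, 0.1250], E[r] = 1.8750, γ^t·E[r] = 1.875000, running G = 1.875000
t=1: π = [0.1719, 0.1250, 0.2031, 0.2031, 0.1406, 0.1563], E[r] = 1.1563, γ^t·E[r] = 0.925000, running G = 2.800000
t=2: π = [0.1855, 0.1250, 0.1973, 0.1836, 0.1426, 0.1660], E[r] = 1.1543, γ^t·E[r] = 0.738750, running G = 3.538750
t=3: π = [0.1860, 0.1250, 0.1958, 0.1814, 0.1428, 0.1689], E[r] = 1.1599, γ^t·E[r] = 0.593875, running G = 4.132625

G = 4.1326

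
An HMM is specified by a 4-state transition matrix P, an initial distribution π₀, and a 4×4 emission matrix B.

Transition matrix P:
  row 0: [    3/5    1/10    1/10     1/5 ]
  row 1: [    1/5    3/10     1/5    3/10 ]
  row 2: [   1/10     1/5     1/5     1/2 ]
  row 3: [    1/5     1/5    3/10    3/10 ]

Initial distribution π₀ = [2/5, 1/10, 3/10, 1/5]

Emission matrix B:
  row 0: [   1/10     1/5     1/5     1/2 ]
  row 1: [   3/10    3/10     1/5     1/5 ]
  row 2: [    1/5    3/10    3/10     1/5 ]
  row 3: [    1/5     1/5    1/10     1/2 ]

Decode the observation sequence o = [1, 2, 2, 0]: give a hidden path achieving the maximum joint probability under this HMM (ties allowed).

t=0: δ = [8.000e-02, 3.000e-02, 9.000e-02, 4.000e-02]  (obs o_0=1)
t=1: δ = [9.600e-03, 3.600e-03, 5.400e-03, 4.500e-03]  ψ = [0, 2, 2, 2]  (obs o_1=2)
t=2: δ = [1.152e-03, 2.160e-04, 4.050e-04, 2.700e-04]  ψ = [0, 1, 3, 2]  (obs o_2=2)
t=3: δ = [6.912e-05, 3.456e-05, 2.304e-05, 4.608e-05]  ψ = [0, 0, 0, 0]  (obs o_3=0)
backtrack: best end state = 0; path = [0, 0, 0, 0]

path = [0, 0, 0, 0]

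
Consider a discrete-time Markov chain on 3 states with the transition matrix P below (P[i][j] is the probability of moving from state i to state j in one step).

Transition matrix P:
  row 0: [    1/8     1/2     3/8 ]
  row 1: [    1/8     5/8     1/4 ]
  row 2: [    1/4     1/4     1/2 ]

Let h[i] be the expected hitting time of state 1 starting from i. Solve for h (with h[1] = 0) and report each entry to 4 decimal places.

First-step conditioning: h[1] = 0; for i ≠ 1, h[i] = 1 + Σ_k P[i][k]·h[k].
  h[0] = 1 + 1/8·h[0] + 3/8·h[2]
  h[2] = 1 + 1/4·h[0] + 1/2·h[2]
Solving the 2×2 linear system over states ≠ 1 gives exactly h = [28/11, 0, 36/11] (h[1] = 0 is the target).

h = [2.5455, 0.0000, 3.2727]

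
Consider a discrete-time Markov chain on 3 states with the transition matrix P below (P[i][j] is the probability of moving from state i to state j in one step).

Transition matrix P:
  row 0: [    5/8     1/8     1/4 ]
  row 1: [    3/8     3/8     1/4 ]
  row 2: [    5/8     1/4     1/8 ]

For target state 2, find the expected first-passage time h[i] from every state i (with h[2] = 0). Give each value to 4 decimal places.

First-step conditioning: h[2] = 0; for i ≠ 2, h[i] = 1 + Σ_k P[i][k]·h[k].
  h[0] = 1 + 5/8·h[0] + 1/8·h[1]
  h[1] = 1 + 3/8·h[0] + 3/8·h[1]
Solving the 2×2 linear system over states ≠ 2 gives exactly h = [4, 4, 0] (h[2] = 0 is the target).

h = [4.0000, 4.0000, 0.0000]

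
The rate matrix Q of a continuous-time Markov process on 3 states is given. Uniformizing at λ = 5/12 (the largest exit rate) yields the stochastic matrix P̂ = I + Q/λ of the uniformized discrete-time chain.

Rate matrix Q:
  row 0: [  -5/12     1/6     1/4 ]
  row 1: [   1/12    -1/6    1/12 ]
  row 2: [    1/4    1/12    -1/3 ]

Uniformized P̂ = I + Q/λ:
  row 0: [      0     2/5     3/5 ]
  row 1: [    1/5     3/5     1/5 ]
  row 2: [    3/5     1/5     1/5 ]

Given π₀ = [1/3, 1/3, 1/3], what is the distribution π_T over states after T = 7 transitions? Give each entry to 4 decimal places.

π = [0.2690, 0.4231, 0.3079]

t=0: π = [0.3333, 0.3333, 0.3333]
t=1: π = [0.2667, 0.4000, 0.3333]
t=2: π = [0.2800, 0.4133, 0.3067]
t=3: π = [0.2667, 0.4213, 0.3120]
t=4: π = [0.2715, 0.4219, 0.3067]
t=5: π = [0.2684, 0.4230, 0.3086]
t=6: π = [0.2698, 0.4229, 0.3073]
t=7: π = [0.2690, 0.4231, 0.3079]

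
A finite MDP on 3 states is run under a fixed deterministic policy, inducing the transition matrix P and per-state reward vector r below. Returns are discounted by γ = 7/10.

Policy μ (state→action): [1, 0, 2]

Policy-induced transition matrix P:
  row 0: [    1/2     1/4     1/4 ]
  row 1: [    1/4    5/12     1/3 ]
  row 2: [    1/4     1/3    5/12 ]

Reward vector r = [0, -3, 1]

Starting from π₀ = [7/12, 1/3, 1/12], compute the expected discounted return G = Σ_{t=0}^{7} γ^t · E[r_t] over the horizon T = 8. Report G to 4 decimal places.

G = -2.3221

t=0: π = [0.5833, 0.3333, 0.0833], E[r] = -0.9167, γ^t·E[r] = -0.916667, running G = -0.916667
t=1: π = [0.3958, 0.3125, 0.2917], E[r] = -0.6458, γ^t·E[r] = -0.452083, running G = -1.368750
t=2: π = [0.3490, 0.3264, 0.3247], E[r] = -0.6545, γ^t·E[r] = -0.320712, running G = -1.689462
t=3: π = [0.3372, 0.3315, 0.3313], E[r] = -0.6630, γ^t·E[r] = -0.227426, running G = -1.916888
t=4: π = [0.3343, 0.3329, 0.3328], E[r] = -0.6657, γ^t·E[r] = -0.159838, running G = -2.076726
t=5: π = [0.3336, 0.3332, 0.3332], E[r] = -0.6664, γ^t·E[r] = -0.112006, running G = -2.188732
t=6: π = [0.3334, 0.3333, 0.3333], E[r] = -0.6666, γ^t·E[r] = -0.078426, running G = -2.267157
t=7: π = [0.3333, 0.3333, 0.3333], E[r] = -0.6667, γ^t·E[r] = -0.054902, running G = -2.322059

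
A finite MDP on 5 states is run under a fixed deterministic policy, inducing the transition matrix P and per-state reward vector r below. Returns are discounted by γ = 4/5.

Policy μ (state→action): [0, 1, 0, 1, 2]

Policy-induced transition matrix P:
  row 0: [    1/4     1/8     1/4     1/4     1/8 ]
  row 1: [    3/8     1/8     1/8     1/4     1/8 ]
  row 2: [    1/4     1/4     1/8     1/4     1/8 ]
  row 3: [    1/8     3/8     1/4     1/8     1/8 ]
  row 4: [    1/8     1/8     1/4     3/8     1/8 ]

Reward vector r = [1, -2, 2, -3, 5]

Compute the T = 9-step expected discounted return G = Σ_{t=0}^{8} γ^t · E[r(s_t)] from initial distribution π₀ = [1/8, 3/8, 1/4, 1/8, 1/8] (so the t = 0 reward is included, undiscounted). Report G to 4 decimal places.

G = 0.5428

t=0: π = [0.1250, 0.3750, 0.2500, 0.1250, 0.1250], E[r] = 0.1250, γ^t·E[r] = 0.125000, running G = 0.125000
t=1: π = [0.2656, 0.1875, 0.1719, 0.2500, 0.1250], E[r] = 0.1094, γ^t·E[r] = 0.087500, running G = 0.212500
t=2: π = [0.2266, 0.2090, 0.2051, 0.2344, 0.1250], E[r] = 0.1406, γ^t·E[r] = 0.090000, running G = 0.302500
t=3: π = [0.2312, 0.2092, 0.1982, 0.2363, 0.1250], E[r] = 0.1252, γ^t·E[r] = 0.064125, running G = 0.366625
t=4: π = [0.2310, 0.2089, 0.1991, 0.2361, 0.1250], E[r] = 0.1281, γ^t·E[r] = 0.052488, running G = 0.419113
t=5: π = [0.2310, 0.2089, 0.1990, 0.2361, 0.1250], E[r] = 0.1278, γ^t·E[r] = 0.041890, running G = 0.461003
t=6: π = [0.2310, 0.2089, 0.1990, 0.2361, 0.1250], E[r] = 0.1279, γ^t·E[r] = 0.033516, running G = 0.494519
t=7: π = [0.2310, 0.2089, 0.1990, 0.2361, 0.1250], E[r] = 0.1279, γ^t·E[r] = 0.026813, running G = 0.521332
t=8: π = [0.2310, 0.2089, 0.1990, 0.2361, 0.1250], E[r] = 0.1279, γ^t·E[r] = 0.021450, running G = 0.542782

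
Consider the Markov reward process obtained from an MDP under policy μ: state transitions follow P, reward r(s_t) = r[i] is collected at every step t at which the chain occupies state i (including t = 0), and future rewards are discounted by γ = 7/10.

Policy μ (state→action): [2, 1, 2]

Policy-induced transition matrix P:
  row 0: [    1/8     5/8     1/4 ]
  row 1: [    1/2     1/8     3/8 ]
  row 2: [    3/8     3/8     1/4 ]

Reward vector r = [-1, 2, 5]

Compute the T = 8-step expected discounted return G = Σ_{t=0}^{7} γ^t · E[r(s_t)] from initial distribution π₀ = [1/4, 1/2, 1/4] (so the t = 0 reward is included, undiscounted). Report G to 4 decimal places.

t=0: π = [0.2500, 0.5000, 0.2500], E[r] = 2.0000, γ^t·E[r] = 2.000000, running G = 2.000000
t=1: π = [0.3750, 0.3125, 0.3125], E[r] = 1.8125, γ^t·E[r] = 1.268750, running G = 3.268750
t=2: π = [0.3203, 0.3906, 0.2891], E[r] = 1.9063, γ^t·E[r] = 0.934063, running G = 4.202813
t=3: π = [0.3438, 0.3574, 0.2988], E[r] = 1.8652, γ^t·E[r] = 0.639775, running G = 4.842588
t=4: π = [0.3337, 0.3716, 0.2947], E[r] = 1.8828, γ^t·E[r] = 0.452063, running G = 5.294651
t=5: π = [0.3380, 0.3655, 0.2964], E[r] = 1.8753, γ^t·E[r] = 0.315183, running G = 5.609834
t=6: π = [0.3362, 0.3681, 0.2957], E[r] = 1.8785, γ^t·E[r] = 0.221005, running G = 5.830838
t=7: π = [0.3370, 0.3670, 0.2960], E[r] = 1.8771, γ^t·E[r] = 0.154591, running G = 5.985429

G = 5.9854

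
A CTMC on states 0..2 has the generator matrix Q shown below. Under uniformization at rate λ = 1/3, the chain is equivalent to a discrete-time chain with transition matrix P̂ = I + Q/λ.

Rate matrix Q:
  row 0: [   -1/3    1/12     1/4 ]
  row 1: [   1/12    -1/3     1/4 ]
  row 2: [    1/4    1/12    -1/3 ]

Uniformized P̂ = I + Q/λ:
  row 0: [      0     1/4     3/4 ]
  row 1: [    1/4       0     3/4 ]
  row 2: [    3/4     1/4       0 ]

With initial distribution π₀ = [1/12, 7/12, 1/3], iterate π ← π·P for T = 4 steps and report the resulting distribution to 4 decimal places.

t=0: π = [0.0833, 0.5833, 0.3333]
t=1: π = [0.3958, 0.1042, 0.5000]
t=2: π = [0.4010, 0.2240, 0.3750]
t=3: π = [0.3372, 0.1940, 0.4688]
t=4: π = [0.4001, 0.2015, 0.3984]

π = [0.4001, 0.2015, 0.3984]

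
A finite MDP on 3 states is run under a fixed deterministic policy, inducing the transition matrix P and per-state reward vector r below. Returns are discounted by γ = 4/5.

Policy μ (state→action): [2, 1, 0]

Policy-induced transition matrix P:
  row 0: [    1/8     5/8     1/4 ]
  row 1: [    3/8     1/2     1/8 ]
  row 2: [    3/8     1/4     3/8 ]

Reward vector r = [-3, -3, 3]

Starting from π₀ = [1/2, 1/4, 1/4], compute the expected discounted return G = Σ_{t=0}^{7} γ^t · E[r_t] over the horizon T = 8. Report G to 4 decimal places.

G = -6.6989

t=0: π = [0.5000, 0.2500, 0.2500], E[r] = -1.5000, γ^t·E[r] = -1.500000, running G = -1.500000
t=1: π = [0.2500, 0.5000, 0.2500], E[r] = -1.5000, γ^t·E[r] = -1.200000, running G = -2.700000
t=2: π = [0.3125, 0.4688, 0.2188], E[r] = -1.6875, γ^t·E[r] = -1.080000, running G = -3.780000
t=3: π = [0.2969, 0.4844, 0.2188], E[r] = -1.6875, γ^t·E[r] = -0.864000, running G = -4.644000
t=4: π = [0.3008, 0.4824, 0.2168], E[r] = -1.6992, γ^t·E[r] = -0.696000, running G = -5.340000
t=5: π = [0.2998, 0.4834, 0.2168], E[r] = -1.6992, γ^t·E[r] = -0.556800, running G = -5.896800
t=6: π = [0.3000, 0.4833, 0.2167], E[r] = -1.7000, γ^t·E[r] = -0.445632, running G = -6.342432
t=7: π = [0.3000, 0.4833, 0.2167], E[r] = -1.7000, γ^t·E[r] = -0.356506, running G = -6.698938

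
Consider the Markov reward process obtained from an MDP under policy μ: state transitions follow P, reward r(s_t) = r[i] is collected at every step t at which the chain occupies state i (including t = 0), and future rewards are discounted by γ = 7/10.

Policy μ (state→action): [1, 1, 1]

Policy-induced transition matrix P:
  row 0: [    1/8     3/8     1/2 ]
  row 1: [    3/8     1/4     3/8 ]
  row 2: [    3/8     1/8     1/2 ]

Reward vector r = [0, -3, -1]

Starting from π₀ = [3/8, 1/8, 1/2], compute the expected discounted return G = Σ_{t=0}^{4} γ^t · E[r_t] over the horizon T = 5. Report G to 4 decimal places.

G = -2.9425

t=0: π = [0.3750, 0.1250, 0.5000], E[r] = -0.8750, γ^t·E[r] = -0.875000, running G = -0.875000
t=1: π = [0.2813, 0.2344, 0.4844], E[r] = -1.1875, γ^t·E[r] = -0.831250, running G = -1.706250
t=2: π = [0.3047, 0.2246, 0.4707], E[r] = -1.1445, γ^t·E[r] = -0.560820, running G = -2.267070
t=3: π = [0.2988, 0.2292, 0.4719], E[r] = -1.1597, γ^t·E[r] = -0.397766, running G = -2.664836
t=4: π = [0.3003, 0.2284, 0.4713], E[r] = -1.1564, γ^t·E[r] = -0.277660, running G = -2.942496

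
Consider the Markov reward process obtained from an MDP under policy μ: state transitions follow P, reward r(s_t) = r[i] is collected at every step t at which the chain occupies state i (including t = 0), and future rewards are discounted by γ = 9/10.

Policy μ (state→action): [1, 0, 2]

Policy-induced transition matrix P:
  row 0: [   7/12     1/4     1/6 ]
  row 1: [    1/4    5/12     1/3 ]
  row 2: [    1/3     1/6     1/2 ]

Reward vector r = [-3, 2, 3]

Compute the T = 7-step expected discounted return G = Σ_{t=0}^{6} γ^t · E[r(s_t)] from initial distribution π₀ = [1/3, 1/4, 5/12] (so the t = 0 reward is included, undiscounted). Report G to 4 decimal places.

G = 1.9159

t=0: π = [0.3333, 0.2500, 0.4167], E[r] = 0.7500, γ^t·E[r] = 0.750000, running G = 0.750000
t=1: π = [0.3958, 0.2569, 0.3472], E[r] = 0.3681, γ^t·E[r] = 0.331250, running G = 1.081250
t=2: π = [0.4109, 0.2639, 0.3252], E[r] = 0.2708, γ^t·E[r] = 0.219375, running G = 1.300625
t=3: π = [0.4141, 0.2669, 0.3191], E[r] = 0.2487, γ^t·E[r] = 0.181336, running G = 1.481961
t=4: π = [0.4146, 0.2679, 0.3175], E[r] = 0.2445, γ^t·E[r] = 0.160386, running G = 1.642347
t=5: π = [0.4147, 0.2682, 0.3171], E[r] = 0.2438, γ^t·E[r] = 0.143986, running G = 1.786333
t=6: π = [0.4146, 0.2683, 0.3171], E[r] = 0.2438, γ^t·E[r] = 0.129583, running G = 1.915917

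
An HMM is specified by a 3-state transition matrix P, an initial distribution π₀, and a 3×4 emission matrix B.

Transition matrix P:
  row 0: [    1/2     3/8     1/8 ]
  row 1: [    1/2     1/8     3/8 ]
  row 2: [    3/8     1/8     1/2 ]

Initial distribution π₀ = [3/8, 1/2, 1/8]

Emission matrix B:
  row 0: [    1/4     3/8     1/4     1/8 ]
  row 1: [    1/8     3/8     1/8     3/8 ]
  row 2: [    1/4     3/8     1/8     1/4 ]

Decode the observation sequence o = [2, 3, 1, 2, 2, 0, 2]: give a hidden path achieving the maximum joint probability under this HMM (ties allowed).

path = [0, 1, 0, 0, 0, 0, 0]

t=0: δ = [9.375e-02, 6.250e-02, 1.562e-02]  (obs o_0=2)
t=1: δ = [5.859e-03, 1.318e-02, 5.859e-03]  ψ = [0, 0, 1]  (obs o_1=3)
t=2: δ = [2.472e-03, 8.240e-04, 1.854e-03]  ψ = [1, 0, 1]  (obs o_2=1)
t=3: δ = [3.090e-04, 1.159e-04, 1.159e-04]  ψ = [0, 0, 2]  (obs o_3=2)
t=4: δ = [3.862e-05, 1.448e-05, 7.242e-06]  ψ = [0, 0, 2]  (obs o_4=2)
t=5: δ = [4.828e-06, 1.810e-06, 1.358e-06]  ψ = [0, 0, 1]  (obs o_5=0)
t=6: δ = [6.035e-07, 2.263e-07, 8.487e-08]  ψ = [0, 0, 1]  (obs o_6=2)
backtrack: best end state = 0; path = [0, 1, 0, 0, 0, 0, 0]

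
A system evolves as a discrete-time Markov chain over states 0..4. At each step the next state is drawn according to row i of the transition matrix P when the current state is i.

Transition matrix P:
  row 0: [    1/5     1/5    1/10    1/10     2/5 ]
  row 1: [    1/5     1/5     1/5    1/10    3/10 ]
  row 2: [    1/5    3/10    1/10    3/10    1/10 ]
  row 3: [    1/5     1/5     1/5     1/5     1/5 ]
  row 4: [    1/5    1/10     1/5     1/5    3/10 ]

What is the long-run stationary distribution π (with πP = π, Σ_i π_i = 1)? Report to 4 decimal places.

Balance equations π_j = Σ_i π_i·P[i][j]:
  π_0 = 1/5·π_0 + 1/5·π_1 + 1/5·π_2 + 1/5·π_3 + 1/5·π_4
  π_1 = 1/5·π_0 + 1/5·π_1 + 3/10·π_2 + 1/5·π_3 + 1/10·π_4
  π_2 = 1/10·π_0 + 1/5·π_1 + 1/10·π_2 + 1/5·π_3 + 1/5·π_4
  π_3 = 1/10·π_0 + 1/10·π_1 + 3/10·π_2 + 1/5·π_3 + 1/5·π_4
  normalize: π_0 + π_1 + π_2 + π_3 + π_4 = 1
Solving the linear system gives exactly π = [1/5, 948/5005, 9/55, 888/5005, 1349/5005].

π = [0.2000, 0.1894, 0.1636, 0.1774, 0.2695]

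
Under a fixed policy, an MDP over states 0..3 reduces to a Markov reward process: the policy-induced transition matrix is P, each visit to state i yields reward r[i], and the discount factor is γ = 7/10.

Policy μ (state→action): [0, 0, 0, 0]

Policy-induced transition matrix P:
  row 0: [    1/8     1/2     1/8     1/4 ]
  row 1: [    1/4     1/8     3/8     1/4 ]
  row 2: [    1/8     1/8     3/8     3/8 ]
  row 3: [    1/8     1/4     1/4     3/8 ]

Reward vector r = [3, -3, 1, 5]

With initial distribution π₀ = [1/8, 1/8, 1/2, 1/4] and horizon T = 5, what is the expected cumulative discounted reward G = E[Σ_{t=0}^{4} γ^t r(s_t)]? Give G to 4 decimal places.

t=0: π = [0.1250, 0.1250, 0.5000, 0.2500], E[r] = 1.7500, γ^t·E[r] = 1.750000, running G = 1.750000
t=1: π = [0.1406, 0.2031, 0.3125, 0.3438], E[r] = 1.8438, γ^t·E[r] = 1.290625, running G = 3.040625
t=2: π = [0.1504, 0.2207, 0.2969, 0.3320], E[r] = 1.7461, γ^t·E[r] = 0.855586, running G = 3.896211
t=3: π = [0.1526, 0.2229, 0.2959, 0.3286], E[r] = 1.7280, γ^t·E[r] = 0.592713, running G = 4.488924
t=4: π = [0.1529, 0.2233, 0.2958, 0.3281], E[r] = 1.7248, γ^t·E[r] = 0.414123, running G = 4.903047

G = 4.9030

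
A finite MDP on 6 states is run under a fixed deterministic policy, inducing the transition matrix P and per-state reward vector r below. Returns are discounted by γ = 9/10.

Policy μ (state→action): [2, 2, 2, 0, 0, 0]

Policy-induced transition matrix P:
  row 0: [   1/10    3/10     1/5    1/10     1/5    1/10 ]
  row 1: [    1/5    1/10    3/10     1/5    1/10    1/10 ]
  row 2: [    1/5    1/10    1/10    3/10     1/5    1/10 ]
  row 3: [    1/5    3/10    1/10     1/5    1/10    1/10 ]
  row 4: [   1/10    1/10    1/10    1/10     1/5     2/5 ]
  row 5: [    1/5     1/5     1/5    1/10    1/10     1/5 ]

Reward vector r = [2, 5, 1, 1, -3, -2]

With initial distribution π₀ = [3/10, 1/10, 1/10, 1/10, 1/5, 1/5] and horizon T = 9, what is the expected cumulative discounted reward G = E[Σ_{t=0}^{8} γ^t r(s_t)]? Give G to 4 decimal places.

G = 4.4478

t=0: π = [0.3000, 0.1000, 0.1000, 0.1000, 0.2000, 0.2000], E[r] = 0.3000, γ^t·E[r] = 0.300000, running G = 0.300000
t=1: π = [0.1500, 0.2000, 0.1700, 0.1400, 0.1600, 0.1800], E[r] = 0.7700, γ^t·E[r] = 0.693000, running G = 0.993000
t=2: π = [0.1690, 0.1760, 0.1730, 0.1680, 0.1480, 0.1660], E[r] = 0.7830, γ^t·E[r] = 0.634230, running G = 1.627230
t=3: π = [0.1683, 0.1840, 0.1687, 0.1690, 0.1490, 0.1610], E[r] = 0.8253, γ^t·E[r] = 0.601644, running G = 2.228874
t=4: π = [0.1683, 0.1836, 0.1697, 0.1690, 0.1486, 0.1608], E[r] = 0.8257, γ^t·E[r] = 0.541748, running G = 2.770622
t=5: π = [0.1683, 0.1835, 0.1696, 0.1692, 0.1487, 0.1607], E[r] = 0.8259, γ^t·E[r] = 0.487663, running G = 3.258285
t=6: π = [0.1683, 0.1836, 0.1696, 0.1692, 0.1487, 0.1607], E[r] = 0.8260, γ^t·E[r] = 0.438945, running G = 3.697230
t=7: π = [0.1683, 0.1836, 0.1696, 0.1692, 0.1487, 0.1607], E[r] = 0.8260, γ^t·E[r] = 0.395050, running G = 4.092280
t=8: π = [0.1683, 0.1836, 0.1696, 0.1692, 0.1487, 0.1607], E[r] = 0.8260, γ^t·E[r] = 0.355545, running G = 4.447825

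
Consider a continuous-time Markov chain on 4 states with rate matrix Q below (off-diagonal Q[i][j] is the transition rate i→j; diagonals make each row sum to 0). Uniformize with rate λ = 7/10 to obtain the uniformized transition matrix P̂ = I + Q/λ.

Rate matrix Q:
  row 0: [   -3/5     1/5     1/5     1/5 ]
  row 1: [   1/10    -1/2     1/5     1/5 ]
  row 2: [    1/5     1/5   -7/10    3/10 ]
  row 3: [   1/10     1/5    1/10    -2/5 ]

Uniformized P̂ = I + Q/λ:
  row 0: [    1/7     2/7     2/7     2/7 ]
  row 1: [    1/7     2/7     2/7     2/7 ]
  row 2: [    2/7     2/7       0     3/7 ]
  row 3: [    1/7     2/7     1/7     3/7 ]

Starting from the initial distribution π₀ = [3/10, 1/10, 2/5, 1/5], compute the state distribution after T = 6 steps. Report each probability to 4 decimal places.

t=0: π = [0.3000, 0.1000, 0.4000, 0.2000]
t=1: π = [0.2000, 0.2857, 0.1429, 0.3714]
t=2: π = [0.1633, 0.2857, 0.1918, 0.3592]
t=3: π = [0.1703, 0.2857, 0.1796, 0.3644]
t=4: π = [0.1685, 0.2857, 0.1823, 0.3634]
t=5: π = [0.1689, 0.2857, 0.1817, 0.3637]
t=6: π = [0.1688, 0.2857, 0.1818, 0.3636]

π = [0.1688, 0.2857, 0.1818, 0.3636]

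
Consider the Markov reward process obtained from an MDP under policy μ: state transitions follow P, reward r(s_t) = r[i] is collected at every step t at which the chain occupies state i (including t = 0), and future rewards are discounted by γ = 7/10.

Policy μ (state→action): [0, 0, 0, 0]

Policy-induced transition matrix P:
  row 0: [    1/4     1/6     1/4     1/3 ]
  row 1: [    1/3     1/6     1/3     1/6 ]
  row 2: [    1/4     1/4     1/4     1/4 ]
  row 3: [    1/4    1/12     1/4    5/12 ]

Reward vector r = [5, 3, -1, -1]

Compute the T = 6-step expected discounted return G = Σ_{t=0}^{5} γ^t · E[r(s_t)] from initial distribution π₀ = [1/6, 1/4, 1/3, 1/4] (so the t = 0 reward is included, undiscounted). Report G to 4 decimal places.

t=0: π = [0.1667, 0.2500, 0.3333, 0.2500], E[r] = 1.0000, γ^t·E[r] = 1.000000, running G = 1.000000
t=1: π = [0.2708, 0.1736, 0.2708, 0.2847], E[r] = 1.3194, γ^t·E[r] = 0.923611, running G = 1.923611
t=2: π = [0.2645, 0.1655, 0.2645, 0.3056], E[r] = 1.2488, γ^t·E[r] = 0.611933, running G = 2.535544
t=3: π = [0.2638, 0.1632, 0.2638, 0.3092], E[r] = 1.2357, γ^t·E[r] = 0.423854, running G = 2.959398
t=4: π = [0.2636, 0.1629, 0.2636, 0.3099], E[r] = 1.2332, γ^t·E[r] = 0.296082, running G = 3.255480
t=5: π = [0.2636, 0.1628, 0.2636, 0.3100], E[r] = 1.2327, γ^t·E[r] = 0.207176, running G = 3.462655

G = 3.4627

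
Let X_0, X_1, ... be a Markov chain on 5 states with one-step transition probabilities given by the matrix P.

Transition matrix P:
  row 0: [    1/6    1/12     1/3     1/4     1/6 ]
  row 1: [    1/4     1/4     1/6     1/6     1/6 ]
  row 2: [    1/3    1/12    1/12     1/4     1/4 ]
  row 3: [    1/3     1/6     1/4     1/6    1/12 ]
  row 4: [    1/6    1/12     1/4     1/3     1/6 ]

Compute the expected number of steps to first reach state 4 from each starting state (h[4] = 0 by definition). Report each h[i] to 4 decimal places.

h = [5.9576, 5.9879, 5.5604, 6.4487, 0.0000]

First-step conditioning: h[4] = 0; for i ≠ 4, h[i] = 1 + Σ_k P[i][k]·h[k].
  h[0] = 1 + 1/6·h[0] + 1/12·h[1] + 1/3·h[2] + 1/4·h[3]
  h[1] = 1 + 1/4·h[0] + 1/4·h[1] + 1/6·h[2] + 1/6·h[3]
  h[2] = 1 + 1/3·h[0] + 1/12·h[1] + 1/12·h[2] + 1/4·h[3]
  h[3] = 1 + 1/3·h[0] + 1/6·h[1] + 1/4·h[2] + 1/6·h[3]
Solving the 4×4 linear system over states ≠ 4 gives exactly h = [11790/1979, 11850/1979, 11004/1979, 12762/1979, 0] (h[4] = 0 is the target).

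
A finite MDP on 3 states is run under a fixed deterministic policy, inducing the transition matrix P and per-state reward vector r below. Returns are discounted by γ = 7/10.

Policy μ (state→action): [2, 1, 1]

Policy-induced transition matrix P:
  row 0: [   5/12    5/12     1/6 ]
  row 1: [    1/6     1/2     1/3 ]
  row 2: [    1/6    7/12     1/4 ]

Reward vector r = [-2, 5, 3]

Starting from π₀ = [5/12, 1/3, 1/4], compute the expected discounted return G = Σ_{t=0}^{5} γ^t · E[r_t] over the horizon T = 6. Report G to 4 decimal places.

G = 6.9684

t=0: π = [0.4167, 0.3333, 0.2500], E[r] = 1.5833, γ^t·E[r] = 1.583333, running G = 1.583333
t=1: π = [0.2708, 0.4861, 0.2431], E[r] = 2.6181, γ^t·E[r] = 1.832639, running G = 3.415972
t=2: π = [0.2344, 0.4977, 0.2679], E[r] = 2.8235, γ^t·E[r] = 1.383513, running G = 4.799485
t=3: π = [0.2253, 0.5028, 0.2719], E[r] = 2.8793, γ^t·E[r] = 0.987597, running G = 5.787082
t=4: π = [0.2230, 0.5039, 0.2731], E[r] = 2.8929, γ^t·E[r] = 0.694578, running G = 6.481661
t=5: π = [0.2224, 0.5042, 0.2734], E[r] = 2.8963, γ^t·E[r] = 0.486781, running G = 6.968441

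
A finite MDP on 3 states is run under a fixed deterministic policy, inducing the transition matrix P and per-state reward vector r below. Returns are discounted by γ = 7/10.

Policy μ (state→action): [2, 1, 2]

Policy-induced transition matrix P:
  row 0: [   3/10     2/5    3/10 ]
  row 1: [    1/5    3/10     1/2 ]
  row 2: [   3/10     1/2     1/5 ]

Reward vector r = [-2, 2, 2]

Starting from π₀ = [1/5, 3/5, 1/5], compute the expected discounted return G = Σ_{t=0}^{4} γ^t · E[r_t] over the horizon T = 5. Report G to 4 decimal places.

t=0: π = [0.2000, 0.6000, 0.2000], E[r] = 1.2000, γ^t·E[r] = 1.200000, running G = 1.200000
t=1: π = [0.2400, 0.3600, 0.4000], E[r] = 1.0400, γ^t·E[r] = 0.728000, running G = 1.928000
t=2: π = [0.2640, 0.4040, 0.3320], E[r] = 0.9440, γ^t·E[r] = 0.462560, running G = 2.390560
t=3: π = [0.2596, 0.3928, 0.3476], E[r] = 0.9616, γ^t·E[r] = 0.329829, running G = 2.720389
t=4: π = [0.2607, 0.3955, 0.3438], E[r] = 0.9571, γ^t·E[r] = 0.229805, running G = 2.950193

G = 2.9502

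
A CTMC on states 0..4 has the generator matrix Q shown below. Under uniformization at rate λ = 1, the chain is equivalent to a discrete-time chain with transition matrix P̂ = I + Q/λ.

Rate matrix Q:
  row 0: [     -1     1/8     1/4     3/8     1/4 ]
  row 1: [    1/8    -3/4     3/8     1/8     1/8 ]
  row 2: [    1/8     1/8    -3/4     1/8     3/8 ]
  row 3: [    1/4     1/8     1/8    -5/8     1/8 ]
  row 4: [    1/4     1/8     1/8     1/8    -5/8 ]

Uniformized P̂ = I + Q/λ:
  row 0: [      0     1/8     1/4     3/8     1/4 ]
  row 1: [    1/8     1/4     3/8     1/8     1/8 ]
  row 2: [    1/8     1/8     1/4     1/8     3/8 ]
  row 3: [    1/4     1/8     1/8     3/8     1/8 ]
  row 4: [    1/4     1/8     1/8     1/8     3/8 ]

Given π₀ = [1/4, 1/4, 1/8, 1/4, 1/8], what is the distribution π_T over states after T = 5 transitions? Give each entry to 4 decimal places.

π = [0.1650, 0.1429, 0.2073, 0.2217, 0.2633]

t=0: π = [0.2500, 0.2500, 0.1250, 0.2500, 0.1250]
t=1: π = [0.1406, 0.1563, 0.2344, 0.2500, 0.2188]
t=2: π = [0.1660, 0.1445, 0.2109, 0.2227, 0.2559]
t=3: π = [0.1641, 0.1431, 0.2083, 0.2222, 0.2625]
t=4: π = [0.1651, 0.1429, 0.2073, 0.2216, 0.2632]
t=5: π = [0.1650, 0.1429, 0.2073, 0.2217, 0.2633]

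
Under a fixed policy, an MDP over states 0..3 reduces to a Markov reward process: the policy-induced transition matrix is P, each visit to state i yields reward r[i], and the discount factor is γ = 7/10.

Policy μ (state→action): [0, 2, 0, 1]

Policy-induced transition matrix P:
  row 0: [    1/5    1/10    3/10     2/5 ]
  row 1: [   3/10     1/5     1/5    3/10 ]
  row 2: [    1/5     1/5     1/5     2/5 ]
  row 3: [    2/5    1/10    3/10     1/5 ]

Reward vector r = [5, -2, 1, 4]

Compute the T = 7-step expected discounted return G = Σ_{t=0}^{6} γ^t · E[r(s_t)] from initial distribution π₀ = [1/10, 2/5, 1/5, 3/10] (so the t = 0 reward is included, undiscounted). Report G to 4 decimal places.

G = 6.5452

t=0: π = [0.1000, 0.4000, 0.2000, 0.3000], E[r] = 1.1000, γ^t·E[r] = 1.100000, running G = 1.100000
t=1: π = [0.3000, 0.1600, 0.2400, 0.3000], E[r] = 2.6200, γ^t·E[r] = 1.834000, running G = 2.934000
t=2: π = [0.2760, 0.1400, 0.2600, 0.3240], E[r] = 2.6560, γ^t·E[r] = 1.301440, running G = 4.235440
t=3: π = [0.2788, 0.1400, 0.2600, 0.3212], E[r] = 2.6588, γ^t·E[r] = 0.911968, running G = 5.147408
t=4: π = [0.2782, 0.1400, 0.2600, 0.3218], E[r] = 2.6582, γ^t·E[r] = 0.638243, running G = 5.785652
t=5: π = [0.2784, 0.1400, 0.2600, 0.3216], E[r] = 2.6584, γ^t·E[r] = 0.446789, running G = 6.232441
t=6: π = [0.2783, 0.1400, 0.2600, 0.3217], E[r] = 2.6583, γ^t·E[r] = 0.312750, running G = 6.545191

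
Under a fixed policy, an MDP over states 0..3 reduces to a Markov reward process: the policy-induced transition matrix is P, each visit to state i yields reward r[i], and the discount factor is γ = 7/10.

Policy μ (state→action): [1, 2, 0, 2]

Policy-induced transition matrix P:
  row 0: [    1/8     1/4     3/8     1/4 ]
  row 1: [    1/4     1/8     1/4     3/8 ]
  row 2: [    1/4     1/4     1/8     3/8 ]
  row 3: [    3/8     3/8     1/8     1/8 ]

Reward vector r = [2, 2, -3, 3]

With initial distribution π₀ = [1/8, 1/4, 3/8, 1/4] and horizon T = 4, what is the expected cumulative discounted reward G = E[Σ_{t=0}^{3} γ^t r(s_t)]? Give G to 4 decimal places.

t=0: π = [0.1250, 0.2500, 0.3750, 0.2500], E[r] = 0.3750, γ^t·E[r] = 0.375000, running G = 0.375000
t=1: π = [0.2656, 0.2500, 0.1875, 0.2969], E[r] = 1.3594, γ^t·E[r] = 0.951563, running G = 1.326563
t=2: π = [0.2539, 0.2559, 0.2227, 0.2676], E[r] = 1.1543, γ^t·E[r] = 0.565605, running G = 1.892168
t=3: π = [0.2517, 0.2515, 0.2205, 0.2764], E[r] = 1.1741, γ^t·E[r] = 0.402707, running G = 2.294875

G = 2.2949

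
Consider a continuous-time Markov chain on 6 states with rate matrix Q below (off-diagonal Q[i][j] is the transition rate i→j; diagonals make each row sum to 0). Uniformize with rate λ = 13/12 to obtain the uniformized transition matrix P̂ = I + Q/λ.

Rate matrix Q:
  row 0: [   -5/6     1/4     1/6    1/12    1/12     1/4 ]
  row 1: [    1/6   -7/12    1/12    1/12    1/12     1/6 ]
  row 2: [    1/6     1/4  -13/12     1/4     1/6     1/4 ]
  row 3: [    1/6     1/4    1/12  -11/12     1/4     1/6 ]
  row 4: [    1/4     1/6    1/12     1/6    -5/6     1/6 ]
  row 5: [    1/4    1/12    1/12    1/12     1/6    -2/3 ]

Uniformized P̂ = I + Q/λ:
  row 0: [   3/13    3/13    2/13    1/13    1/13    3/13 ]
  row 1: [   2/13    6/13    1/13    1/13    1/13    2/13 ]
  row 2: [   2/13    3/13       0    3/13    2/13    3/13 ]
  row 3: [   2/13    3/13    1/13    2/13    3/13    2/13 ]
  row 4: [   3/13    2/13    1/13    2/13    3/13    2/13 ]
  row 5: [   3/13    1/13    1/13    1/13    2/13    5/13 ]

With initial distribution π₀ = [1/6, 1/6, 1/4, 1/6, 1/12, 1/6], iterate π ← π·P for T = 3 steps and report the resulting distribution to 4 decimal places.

t=0: π = [0.1667, 0.1667, 0.2500, 0.1667, 0.0833, 0.1667]
t=1: π = [0.1859, 0.2372, 0.0705, 0.1346, 0.1474, 0.2244]
t=2: π = [0.1967, 0.2396, 0.0858, 0.1095, 0.1430, 0.2253]
t=3: π = [0.1973, 0.2404, 0.0855, 0.1095, 0.1397, 0.2276]

π = [0.1973, 0.2404, 0.0855, 0.1095, 0.1397, 0.2276]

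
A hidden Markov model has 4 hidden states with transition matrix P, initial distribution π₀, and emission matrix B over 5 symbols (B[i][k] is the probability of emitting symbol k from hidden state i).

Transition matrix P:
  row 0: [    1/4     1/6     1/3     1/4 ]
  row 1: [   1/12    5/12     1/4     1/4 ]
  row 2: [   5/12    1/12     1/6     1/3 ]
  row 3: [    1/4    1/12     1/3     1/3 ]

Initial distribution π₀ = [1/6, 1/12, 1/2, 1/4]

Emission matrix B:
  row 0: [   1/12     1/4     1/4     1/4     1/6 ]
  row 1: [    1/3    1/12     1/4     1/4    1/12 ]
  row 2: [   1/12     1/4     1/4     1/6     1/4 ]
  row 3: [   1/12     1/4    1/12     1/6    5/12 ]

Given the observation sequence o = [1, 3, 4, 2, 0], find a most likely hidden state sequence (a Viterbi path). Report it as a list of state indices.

t=0: δ = [4.167e-02, 6.944e-03, 1.250e-01, 6.250e-02]  (obs o_0=1)
t=1: δ = [1.302e-02, 2.604e-03, 3.472e-03, 6.944e-03]  ψ = [2, 2, 2, 2]  (obs o_1=3)
t=2: δ = [5.425e-04, 1.808e-04, 1.085e-03, 1.356e-03]  ψ = [0, 0, 0, 0]  (obs o_2=4)
t=3: δ = [1.130e-04, 2.826e-05, 1.130e-04, 3.768e-05]  ψ = [2, 3, 3, 3]  (obs o_3=2)
t=4: δ = [3.925e-06, 6.279e-06, 3.140e-06, 3.140e-06]  ψ = [2, 0, 0, 2]  (obs o_4=0)
backtrack: best end state = 1; path = [2, 0, 2, 0, 1]

path = [2, 0, 2, 0, 1]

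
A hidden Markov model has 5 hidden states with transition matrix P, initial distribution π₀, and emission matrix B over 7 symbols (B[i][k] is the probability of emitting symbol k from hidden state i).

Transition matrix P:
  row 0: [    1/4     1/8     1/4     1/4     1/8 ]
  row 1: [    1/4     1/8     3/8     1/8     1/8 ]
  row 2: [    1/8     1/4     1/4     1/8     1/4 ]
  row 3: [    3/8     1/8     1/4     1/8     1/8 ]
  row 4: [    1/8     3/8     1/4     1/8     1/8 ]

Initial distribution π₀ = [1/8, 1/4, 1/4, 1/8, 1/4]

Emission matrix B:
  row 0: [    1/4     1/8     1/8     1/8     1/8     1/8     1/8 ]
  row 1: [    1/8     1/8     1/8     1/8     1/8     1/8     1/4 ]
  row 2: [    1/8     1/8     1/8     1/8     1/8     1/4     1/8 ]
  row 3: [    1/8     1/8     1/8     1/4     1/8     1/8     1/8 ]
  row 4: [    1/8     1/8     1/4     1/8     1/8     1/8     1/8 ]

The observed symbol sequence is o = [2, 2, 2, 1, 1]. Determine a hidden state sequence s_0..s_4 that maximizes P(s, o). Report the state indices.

t=0: δ = [1.562e-02, 3.125e-02, 3.125e-02, 1.562e-02, 6.250e-02]  (obs o_0=2)
t=1: δ = [9.766e-04, 2.930e-03, 1.953e-03, 9.766e-04, 1.953e-03]  ψ = [1, 4, 4, 4, 2]  (obs o_1=2)
t=2: δ = [9.155e-05, 9.155e-05, 1.373e-04, 4.578e-05, 1.221e-04]  ψ = [1, 4, 1, 1, 2]  (obs o_2=2)
t=3: δ = [2.861e-06, 5.722e-06, 4.292e-06, 2.861e-06, 4.292e-06]  ψ = [0, 4, 1, 0, 2]  (obs o_3=1)
t=4: δ = [1.788e-07, 2.012e-07, 2.682e-07, 8.941e-08, 1.341e-07]  ψ = [1, 4, 1, 0, 2]  (obs o_4=1)
backtrack: best end state = 2; path = [4, 2, 4, 1, 2]

path = [4, 2, 4, 1, 2]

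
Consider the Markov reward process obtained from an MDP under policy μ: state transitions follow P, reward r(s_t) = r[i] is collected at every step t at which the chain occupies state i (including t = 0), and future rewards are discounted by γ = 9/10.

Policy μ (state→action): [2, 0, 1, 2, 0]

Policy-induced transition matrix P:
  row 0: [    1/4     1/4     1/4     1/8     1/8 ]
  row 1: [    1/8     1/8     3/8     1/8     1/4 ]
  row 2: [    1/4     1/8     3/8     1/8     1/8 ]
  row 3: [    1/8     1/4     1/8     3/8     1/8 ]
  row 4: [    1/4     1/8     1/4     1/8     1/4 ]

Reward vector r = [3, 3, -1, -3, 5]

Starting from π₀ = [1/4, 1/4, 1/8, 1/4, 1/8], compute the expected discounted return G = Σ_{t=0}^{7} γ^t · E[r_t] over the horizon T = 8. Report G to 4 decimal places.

G = 6.7898

t=0: π = [0.2500, 0.2500, 0.1250, 0.2500, 0.1250], E[r] = 1.2500, γ^t·E[r] = 1.250000, running G = 1.250000
t=1: π = [0.1875, 0.1875, 0.2656, 0.1875, 0.1719], E[r] = 1.1563, γ^t·E[r] = 1.040625, running G = 2.290625
t=2: π = [0.2031, 0.1719, 0.2832, 0.1719, 0.1699], E[r] = 1.1758, γ^t·E[r] = 0.952383, running G = 3.243008
t=3: π = [0.2070, 0.1719, 0.2854, 0.1680, 0.1677], E[r] = 1.1860, γ^t·E[r] = 0.864620, running G = 4.107627
t=4: π = [0.2075, 0.1719, 0.2862, 0.1670, 0.1674], E[r] = 1.1883, γ^t·E[r] = 0.779639, running G = 4.887267
t=5: π = [0.2076, 0.1718, 0.2864, 0.1667, 0.1674], E[r] = 1.1888, γ^t·E[r] = 0.701986, running G = 5.589253
t=6: π = [0.2077, 0.1718, 0.2864, 0.1667, 0.1674], E[r] = 1.1890, γ^t·E[r] = 0.631863, running G = 6.221116
t=7: π = [0.2077, 0.1718, 0.2864, 0.1667, 0.1674], E[r] = 1.1890, γ^t·E[r] = 0.568694, running G = 6.789811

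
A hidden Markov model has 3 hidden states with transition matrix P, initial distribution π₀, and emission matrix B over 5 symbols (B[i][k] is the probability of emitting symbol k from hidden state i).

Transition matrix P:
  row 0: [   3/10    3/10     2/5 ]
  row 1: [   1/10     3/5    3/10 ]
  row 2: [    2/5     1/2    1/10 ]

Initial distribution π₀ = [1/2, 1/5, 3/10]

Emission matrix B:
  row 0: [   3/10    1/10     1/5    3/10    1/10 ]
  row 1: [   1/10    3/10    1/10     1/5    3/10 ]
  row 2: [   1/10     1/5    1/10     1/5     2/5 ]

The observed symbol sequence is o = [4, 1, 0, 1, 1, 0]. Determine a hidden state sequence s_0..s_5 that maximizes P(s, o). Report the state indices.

path = [2, 1, 1, 1, 1, 1]

t=0: δ = [5.000e-02, 6.000e-02, 1.200e-01]  (obs o_0=4)
t=1: δ = [4.800e-03, 1.800e-02, 4.000e-03]  ψ = [2, 2, 0]  (obs o_1=1)
t=2: δ = [5.400e-04, 1.080e-03, 5.400e-04]  ψ = [1, 1, 1]  (obs o_2=0)
t=3: δ = [2.160e-05, 1.944e-04, 6.480e-05]  ψ = [2, 1, 1]  (obs o_3=1)
t=4: δ = [2.592e-06, 3.499e-05, 1.166e-05]  ψ = [2, 1, 1]  (obs o_4=1)
t=5: δ = [1.400e-06, 2.100e-06, 1.050e-06]  ψ = [2, 1, 1]  (obs o_5=0)
backtrack: best end state = 1; path = [2, 1, 1, 1, 1, 1]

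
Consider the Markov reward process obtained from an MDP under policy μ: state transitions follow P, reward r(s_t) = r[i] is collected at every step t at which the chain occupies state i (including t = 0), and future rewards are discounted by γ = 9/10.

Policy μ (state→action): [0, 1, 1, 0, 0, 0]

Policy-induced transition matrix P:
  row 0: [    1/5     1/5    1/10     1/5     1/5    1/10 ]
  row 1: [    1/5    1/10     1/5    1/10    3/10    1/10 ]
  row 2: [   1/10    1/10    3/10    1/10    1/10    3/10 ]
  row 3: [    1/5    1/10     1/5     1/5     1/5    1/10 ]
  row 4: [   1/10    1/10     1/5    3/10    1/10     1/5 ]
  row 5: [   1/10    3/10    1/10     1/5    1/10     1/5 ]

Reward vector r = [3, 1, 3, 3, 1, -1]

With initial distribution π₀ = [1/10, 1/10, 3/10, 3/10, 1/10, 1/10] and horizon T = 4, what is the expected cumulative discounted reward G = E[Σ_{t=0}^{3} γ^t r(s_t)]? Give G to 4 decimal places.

t=0: π = [0.1000, 0.1000, 0.3000, 0.3000, 0.1000, 0.1000], E[r] = 2.2000, γ^t·E[r] = 2.200000, running G = 2.200000
t=1: π = [0.1500, 0.1300, 0.2100, 0.1700, 0.1600, 0.1800], E[r] = 1.7000, γ^t·E[r] = 1.530000, running G = 3.730000
t=2: π = [0.1450, 0.1510, 0.1880, 0.1820, 0.1580, 0.1760], E[r] = 1.6780, γ^t·E[r] = 1.359180, running G = 5.089180
t=3: π = [0.1478, 0.1497, 0.1867, 0.1819, 0.1629, 0.1710], E[r] = 1.6908, γ^t·E[r] = 1.232593, running G = 6.321773

G = 6.3218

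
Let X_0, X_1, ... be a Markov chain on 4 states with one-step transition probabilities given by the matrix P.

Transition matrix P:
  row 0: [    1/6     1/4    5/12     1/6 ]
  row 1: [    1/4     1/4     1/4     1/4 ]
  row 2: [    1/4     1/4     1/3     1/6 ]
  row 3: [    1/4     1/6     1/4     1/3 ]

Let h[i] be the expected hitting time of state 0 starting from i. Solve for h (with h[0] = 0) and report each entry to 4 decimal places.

First-step conditioning: h[0] = 0; for i ≠ 0, h[i] = 1 + Σ_k P[i][k]·h[k].
  h[1] = 1 + 1/4·h[1] + 1/4·h[2] + 1/4·h[3]
  h[2] = 1 + 1/4·h[1] + 1/3·h[2] + 1/6·h[3]
  h[3] = 1 + 1/6·h[1] + 1/4·h[2] + 1/3·h[3]
Solving the 3×3 linear system over states ≠ 0 gives exactly h = [0, 4, 4, 4] (h[0] = 0 is the target).

h = [0.0000, 4.0000, 4.0000, 4.0000]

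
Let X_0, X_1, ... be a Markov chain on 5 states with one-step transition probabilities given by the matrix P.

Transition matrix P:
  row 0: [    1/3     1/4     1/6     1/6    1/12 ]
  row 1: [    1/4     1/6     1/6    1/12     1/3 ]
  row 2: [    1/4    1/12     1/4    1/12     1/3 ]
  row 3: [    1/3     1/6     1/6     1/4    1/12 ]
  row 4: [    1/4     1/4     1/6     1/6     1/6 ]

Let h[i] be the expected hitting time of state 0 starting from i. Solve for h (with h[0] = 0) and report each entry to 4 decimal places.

h = [0.0000, 3.8389, 3.8389, 3.4631, 3.8121]

First-step conditioning: h[0] = 0; for i ≠ 0, h[i] = 1 + Σ_k P[i][k]·h[k].
  h[1] = 1 + 1/6·h[1] + 1/6·h[2] + 1/12·h[3] + 1/3·h[4]
  h[2] = 1 + 1/12·h[1] + 1/4·h[2] + 1/12·h[3] + 1/3·h[4]
  h[3] = 1 + 1/6·h[1] + 1/6·h[2] + 1/4·h[3] + 1/12·h[4]
  h[4] = 1 + 1/4·h[1] + 1/6·h[2] + 1/6·h[3] + 1/6·h[4]
Solving the 4×4 linear system over states ≠ 0 gives exactly h = [0, 572/149, 572/149, 516/149, 568/149] (h[0] = 0 is the target).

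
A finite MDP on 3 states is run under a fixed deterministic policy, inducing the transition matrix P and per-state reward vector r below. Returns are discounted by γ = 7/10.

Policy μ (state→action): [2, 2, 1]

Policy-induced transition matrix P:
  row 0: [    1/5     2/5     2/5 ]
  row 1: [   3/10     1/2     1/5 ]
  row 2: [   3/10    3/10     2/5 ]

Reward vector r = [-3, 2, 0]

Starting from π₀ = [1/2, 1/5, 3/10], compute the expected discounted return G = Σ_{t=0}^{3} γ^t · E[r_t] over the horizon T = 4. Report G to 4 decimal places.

t=0: π = [0.5000, 0.2000, 0.3000], E[r] = -1.1000, γ^t·E[r] = -1.100000, running G = -1.100000
t=1: π = [0.2500, 0.3900, 0.3600], E[r] = 0.0300, γ^t·E[r] = 0.021000, running G = -1.079000
t=2: π = [0.2750, 0.4030, 0.3220], E[r] = -0.0190, γ^t·E[r] = -0.009310, running G = -1.088310
t=3: π = [0.2725, 0.4081, 0.3194], E[r] = -0.0013, γ^t·E[r] = -0.000446, running G = -1.088756

G = -1.0888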